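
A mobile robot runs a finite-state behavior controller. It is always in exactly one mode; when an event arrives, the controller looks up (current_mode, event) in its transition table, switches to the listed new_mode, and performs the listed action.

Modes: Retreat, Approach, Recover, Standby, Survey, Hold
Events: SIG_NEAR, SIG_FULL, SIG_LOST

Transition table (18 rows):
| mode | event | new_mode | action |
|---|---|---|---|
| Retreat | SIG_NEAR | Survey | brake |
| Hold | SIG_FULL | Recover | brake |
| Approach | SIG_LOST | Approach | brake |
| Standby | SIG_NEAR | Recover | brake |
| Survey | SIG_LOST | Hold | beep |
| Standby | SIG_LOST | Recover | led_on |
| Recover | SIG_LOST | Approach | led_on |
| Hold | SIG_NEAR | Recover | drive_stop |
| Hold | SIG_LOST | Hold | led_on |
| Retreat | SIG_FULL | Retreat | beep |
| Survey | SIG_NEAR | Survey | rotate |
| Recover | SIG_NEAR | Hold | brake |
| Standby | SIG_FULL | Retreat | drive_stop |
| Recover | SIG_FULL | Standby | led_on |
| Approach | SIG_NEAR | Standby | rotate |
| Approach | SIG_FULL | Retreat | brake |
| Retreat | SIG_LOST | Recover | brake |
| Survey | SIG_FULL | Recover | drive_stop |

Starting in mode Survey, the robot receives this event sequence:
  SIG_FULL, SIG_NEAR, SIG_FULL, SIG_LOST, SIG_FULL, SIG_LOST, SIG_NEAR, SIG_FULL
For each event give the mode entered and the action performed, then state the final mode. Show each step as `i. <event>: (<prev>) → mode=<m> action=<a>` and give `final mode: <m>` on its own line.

final mode: Recover

1. SIG_FULL: (Survey) → mode=Recover action=drive_stop
2. SIG_NEAR: (Recover) → mode=Hold action=brake
3. SIG_FULL: (Hold) → mode=Recover action=brake
4. SIG_LOST: (Recover) → mode=Approach action=led_on
5. SIG_FULL: (Approach) → mode=Retreat action=brake
6. SIG_LOST: (Retreat) → mode=Recover action=brake
7. SIG_NEAR: (Recover) → mode=Hold action=brake
8. SIG_FULL: (Hold) → mode=Recover action=brake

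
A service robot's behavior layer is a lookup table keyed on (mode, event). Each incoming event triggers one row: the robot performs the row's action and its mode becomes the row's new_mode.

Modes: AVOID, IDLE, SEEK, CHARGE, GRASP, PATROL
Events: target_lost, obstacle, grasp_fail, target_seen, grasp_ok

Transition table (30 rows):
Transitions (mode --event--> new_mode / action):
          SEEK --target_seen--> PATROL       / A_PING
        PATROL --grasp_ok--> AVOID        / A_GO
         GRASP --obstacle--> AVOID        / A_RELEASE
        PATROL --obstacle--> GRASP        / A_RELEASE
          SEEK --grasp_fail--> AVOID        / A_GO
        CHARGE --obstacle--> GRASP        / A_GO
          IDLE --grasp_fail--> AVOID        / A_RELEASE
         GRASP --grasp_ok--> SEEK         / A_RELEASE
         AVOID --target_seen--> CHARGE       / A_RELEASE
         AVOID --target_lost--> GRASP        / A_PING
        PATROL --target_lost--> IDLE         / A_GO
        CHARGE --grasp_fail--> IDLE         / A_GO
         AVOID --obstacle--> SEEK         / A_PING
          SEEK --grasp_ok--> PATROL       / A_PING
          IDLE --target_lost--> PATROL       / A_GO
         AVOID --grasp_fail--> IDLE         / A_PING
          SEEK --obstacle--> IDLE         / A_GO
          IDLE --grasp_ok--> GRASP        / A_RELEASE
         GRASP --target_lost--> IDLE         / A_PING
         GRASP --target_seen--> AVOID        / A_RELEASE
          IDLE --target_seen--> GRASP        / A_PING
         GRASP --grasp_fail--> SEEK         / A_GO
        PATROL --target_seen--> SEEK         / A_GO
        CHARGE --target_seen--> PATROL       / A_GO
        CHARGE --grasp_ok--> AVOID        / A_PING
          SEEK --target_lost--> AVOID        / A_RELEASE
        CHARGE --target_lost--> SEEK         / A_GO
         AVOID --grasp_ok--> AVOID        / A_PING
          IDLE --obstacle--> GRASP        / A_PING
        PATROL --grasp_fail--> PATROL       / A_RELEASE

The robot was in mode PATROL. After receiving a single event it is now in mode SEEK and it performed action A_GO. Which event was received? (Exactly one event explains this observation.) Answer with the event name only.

target_seen

try target_lost: (PATROL, target_lost) → (IDLE, A_GO)
try obstacle: (PATROL, obstacle) → (GRASP, A_RELEASE)
try grasp_fail: (PATROL, grasp_fail) → (PATROL, A_RELEASE)
try target_seen: (PATROL, target_seen) → (SEEK, A_GO)  ← matches
try grasp_ok: (PATROL, grasp_ok) → (AVOID, A_GO)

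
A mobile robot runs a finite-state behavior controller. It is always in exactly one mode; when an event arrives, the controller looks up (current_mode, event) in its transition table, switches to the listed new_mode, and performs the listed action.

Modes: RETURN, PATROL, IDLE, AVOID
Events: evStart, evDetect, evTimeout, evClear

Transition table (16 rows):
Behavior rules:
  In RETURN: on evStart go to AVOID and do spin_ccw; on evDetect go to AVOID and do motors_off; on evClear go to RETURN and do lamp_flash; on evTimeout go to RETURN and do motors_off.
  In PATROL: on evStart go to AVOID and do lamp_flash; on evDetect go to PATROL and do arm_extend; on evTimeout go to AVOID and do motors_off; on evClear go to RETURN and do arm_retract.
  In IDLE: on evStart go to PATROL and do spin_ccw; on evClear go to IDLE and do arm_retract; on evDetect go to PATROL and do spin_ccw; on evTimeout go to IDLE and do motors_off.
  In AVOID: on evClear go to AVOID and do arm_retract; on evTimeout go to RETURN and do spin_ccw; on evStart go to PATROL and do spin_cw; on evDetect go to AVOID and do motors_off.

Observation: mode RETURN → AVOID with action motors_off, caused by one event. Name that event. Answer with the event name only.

evDetect

try evStart: (RETURN, evStart) → (AVOID, spin_ccw)
try evDetect: (RETURN, evDetect) → (AVOID, motors_off)  ← matches
try evTimeout: (RETURN, evTimeout) → (RETURN, motors_off)
try evClear: (RETURN, evClear) → (RETURN, lamp_flash)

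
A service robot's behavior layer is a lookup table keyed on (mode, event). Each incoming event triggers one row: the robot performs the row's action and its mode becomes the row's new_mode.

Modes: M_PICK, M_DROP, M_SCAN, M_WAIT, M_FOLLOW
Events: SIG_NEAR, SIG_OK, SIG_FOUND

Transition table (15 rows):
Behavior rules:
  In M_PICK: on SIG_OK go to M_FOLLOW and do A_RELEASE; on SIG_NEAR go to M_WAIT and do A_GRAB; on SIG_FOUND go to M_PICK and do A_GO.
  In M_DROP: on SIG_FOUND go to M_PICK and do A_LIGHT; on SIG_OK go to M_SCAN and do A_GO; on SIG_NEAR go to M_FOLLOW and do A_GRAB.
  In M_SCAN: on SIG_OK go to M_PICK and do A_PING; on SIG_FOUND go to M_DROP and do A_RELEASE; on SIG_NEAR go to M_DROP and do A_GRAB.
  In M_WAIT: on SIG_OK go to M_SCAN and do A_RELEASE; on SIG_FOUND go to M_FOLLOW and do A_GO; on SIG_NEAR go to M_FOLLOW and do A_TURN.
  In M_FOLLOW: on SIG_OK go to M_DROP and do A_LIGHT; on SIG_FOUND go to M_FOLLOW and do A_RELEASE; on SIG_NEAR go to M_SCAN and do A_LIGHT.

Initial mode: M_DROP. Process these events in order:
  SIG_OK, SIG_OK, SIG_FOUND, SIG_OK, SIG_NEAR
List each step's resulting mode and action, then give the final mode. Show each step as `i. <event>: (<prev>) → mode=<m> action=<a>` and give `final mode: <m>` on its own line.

1. SIG_OK: (M_DROP) → mode=M_SCAN action=A_GO
2. SIG_OK: (M_SCAN) → mode=M_PICK action=A_PING
3. SIG_FOUND: (M_PICK) → mode=M_PICK action=A_GO
4. SIG_OK: (M_PICK) → mode=M_FOLLOW action=A_RELEASE
5. SIG_NEAR: (M_FOLLOW) → mode=M_SCAN action=A_LIGHT

final mode: M_SCAN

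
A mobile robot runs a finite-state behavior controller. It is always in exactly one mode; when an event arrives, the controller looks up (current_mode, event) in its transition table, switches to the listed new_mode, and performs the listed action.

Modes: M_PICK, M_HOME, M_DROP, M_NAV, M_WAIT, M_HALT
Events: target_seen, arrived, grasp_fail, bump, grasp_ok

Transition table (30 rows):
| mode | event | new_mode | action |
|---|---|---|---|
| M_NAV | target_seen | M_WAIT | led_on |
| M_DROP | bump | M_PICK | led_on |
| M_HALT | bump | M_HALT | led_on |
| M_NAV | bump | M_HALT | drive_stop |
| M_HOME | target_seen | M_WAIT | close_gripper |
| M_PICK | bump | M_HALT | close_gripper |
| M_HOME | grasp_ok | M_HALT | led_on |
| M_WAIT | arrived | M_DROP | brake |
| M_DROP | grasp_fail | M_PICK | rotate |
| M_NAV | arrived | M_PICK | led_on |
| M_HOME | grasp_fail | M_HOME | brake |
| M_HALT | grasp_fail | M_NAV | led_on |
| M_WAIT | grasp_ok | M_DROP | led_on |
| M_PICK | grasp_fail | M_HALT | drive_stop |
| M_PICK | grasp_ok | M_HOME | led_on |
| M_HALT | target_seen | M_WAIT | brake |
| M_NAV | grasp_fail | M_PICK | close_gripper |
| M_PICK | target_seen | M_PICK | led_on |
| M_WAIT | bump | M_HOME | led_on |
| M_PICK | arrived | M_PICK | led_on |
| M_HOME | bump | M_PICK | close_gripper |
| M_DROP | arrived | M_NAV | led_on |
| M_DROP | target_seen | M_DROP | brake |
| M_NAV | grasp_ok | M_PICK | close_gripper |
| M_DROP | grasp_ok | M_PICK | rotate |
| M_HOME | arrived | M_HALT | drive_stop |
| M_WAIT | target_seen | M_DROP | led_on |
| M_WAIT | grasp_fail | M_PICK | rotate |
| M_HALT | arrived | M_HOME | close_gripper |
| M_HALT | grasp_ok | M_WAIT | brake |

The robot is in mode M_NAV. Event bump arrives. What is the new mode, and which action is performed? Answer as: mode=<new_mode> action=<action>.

current mode = M_NAV; filter table to that mode:
  (M_NAV, target_seen) → (M_WAIT, led_on)
  (M_NAV, bump) → (M_HALT, drive_stop)  ← event matches
  (M_NAV, arrived) → (M_PICK, led_on)
  (M_NAV, grasp_fail) → (M_PICK, close_gripper)
  (M_NAV, grasp_ok) → (M_PICK, close_gripper)
event = bump selects (M_HALT, drive_stop)

mode=M_HALT action=drive_stop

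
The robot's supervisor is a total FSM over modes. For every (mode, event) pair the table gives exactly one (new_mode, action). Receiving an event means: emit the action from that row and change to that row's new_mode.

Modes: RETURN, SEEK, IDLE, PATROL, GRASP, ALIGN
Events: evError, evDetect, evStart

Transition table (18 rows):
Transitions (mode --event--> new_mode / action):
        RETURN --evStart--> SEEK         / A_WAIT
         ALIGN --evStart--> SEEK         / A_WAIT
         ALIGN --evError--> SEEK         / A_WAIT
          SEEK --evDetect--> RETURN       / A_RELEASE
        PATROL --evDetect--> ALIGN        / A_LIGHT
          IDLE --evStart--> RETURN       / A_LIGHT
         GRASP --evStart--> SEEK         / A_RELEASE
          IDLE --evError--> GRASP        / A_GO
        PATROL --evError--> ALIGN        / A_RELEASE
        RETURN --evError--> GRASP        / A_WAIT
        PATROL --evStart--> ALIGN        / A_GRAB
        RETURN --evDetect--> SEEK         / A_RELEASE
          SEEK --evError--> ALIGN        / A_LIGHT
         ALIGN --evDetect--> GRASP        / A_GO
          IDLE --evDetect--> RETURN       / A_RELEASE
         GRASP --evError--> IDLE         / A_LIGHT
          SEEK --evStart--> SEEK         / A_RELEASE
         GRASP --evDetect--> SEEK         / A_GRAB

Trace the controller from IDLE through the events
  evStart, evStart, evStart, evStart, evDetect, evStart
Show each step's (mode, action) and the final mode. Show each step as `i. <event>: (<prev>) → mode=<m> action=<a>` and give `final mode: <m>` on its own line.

1. evStart: (IDLE) → mode=RETURN action=A_LIGHT
2. evStart: (RETURN) → mode=SEEK action=A_WAIT
3. evStart: (SEEK) → mode=SEEK action=A_RELEASE
4. evStart: (SEEK) → mode=SEEK action=A_RELEASE
5. evDetect: (SEEK) → mode=RETURN action=A_RELEASE
6. evStart: (RETURN) → mode=SEEK action=A_WAIT

final mode: SEEK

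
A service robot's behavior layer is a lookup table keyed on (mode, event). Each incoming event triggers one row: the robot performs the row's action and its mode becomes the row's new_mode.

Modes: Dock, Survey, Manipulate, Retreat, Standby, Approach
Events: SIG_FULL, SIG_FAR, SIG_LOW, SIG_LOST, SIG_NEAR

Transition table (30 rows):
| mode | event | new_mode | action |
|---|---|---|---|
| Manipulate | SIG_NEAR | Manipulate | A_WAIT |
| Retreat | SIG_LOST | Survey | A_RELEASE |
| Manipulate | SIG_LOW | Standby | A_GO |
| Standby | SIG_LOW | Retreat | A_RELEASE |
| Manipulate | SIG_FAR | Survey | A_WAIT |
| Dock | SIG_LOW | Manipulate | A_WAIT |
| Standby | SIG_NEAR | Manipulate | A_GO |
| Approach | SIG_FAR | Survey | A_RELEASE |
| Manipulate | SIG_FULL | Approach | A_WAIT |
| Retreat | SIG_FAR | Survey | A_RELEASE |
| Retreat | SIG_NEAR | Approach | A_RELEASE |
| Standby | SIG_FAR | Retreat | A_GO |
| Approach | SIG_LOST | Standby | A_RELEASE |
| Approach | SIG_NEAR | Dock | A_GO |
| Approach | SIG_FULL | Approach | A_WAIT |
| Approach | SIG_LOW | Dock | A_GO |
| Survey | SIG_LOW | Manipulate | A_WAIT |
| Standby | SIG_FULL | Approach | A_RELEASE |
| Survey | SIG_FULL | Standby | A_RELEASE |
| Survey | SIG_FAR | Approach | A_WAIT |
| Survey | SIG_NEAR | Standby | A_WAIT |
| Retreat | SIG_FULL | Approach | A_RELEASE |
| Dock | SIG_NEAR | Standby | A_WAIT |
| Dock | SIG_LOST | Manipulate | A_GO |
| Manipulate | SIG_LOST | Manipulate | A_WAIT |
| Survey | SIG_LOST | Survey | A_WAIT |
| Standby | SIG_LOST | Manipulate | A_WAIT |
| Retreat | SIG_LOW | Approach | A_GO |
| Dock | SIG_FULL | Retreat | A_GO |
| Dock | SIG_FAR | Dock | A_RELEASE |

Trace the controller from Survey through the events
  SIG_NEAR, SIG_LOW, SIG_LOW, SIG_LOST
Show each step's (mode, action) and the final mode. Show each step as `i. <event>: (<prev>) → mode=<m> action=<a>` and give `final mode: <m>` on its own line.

1. SIG_NEAR: (Survey) → mode=Standby action=A_WAIT
2. SIG_LOW: (Standby) → mode=Retreat action=A_RELEASE
3. SIG_LOW: (Retreat) → mode=Approach action=A_GO
4. SIG_LOST: (Approach) → mode=Standby action=A_RELEASE

final mode: Standby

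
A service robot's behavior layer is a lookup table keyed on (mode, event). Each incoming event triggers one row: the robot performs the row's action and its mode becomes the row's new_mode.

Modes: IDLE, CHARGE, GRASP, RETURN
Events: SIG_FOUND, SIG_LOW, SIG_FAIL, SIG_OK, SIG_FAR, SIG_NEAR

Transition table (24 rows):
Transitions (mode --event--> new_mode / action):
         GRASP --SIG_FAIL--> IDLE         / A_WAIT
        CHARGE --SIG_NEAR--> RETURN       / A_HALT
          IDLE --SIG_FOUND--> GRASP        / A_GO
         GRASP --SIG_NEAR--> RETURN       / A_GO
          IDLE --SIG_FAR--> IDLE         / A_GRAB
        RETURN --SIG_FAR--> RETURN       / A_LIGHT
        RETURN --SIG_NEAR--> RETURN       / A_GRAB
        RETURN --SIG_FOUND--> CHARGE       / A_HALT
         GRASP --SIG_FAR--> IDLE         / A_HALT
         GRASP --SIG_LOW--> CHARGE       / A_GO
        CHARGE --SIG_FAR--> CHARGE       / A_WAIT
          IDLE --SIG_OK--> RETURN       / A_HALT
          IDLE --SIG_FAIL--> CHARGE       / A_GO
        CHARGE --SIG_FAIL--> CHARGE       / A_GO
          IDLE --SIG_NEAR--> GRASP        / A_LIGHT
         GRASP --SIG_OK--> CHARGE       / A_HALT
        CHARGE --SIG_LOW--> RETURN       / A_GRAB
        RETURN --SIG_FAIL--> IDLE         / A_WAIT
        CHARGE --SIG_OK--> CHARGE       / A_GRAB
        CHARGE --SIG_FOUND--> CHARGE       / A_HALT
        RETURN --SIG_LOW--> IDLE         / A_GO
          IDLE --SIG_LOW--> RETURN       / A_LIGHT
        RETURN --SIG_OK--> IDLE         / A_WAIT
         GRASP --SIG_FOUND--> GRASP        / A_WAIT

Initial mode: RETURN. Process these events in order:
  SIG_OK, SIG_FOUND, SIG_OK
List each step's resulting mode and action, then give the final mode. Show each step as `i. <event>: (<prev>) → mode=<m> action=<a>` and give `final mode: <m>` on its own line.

final mode: CHARGE

1. SIG_OK: (RETURN) → mode=IDLE action=A_WAIT
2. SIG_FOUND: (IDLE) → mode=GRASP action=A_GO
3. SIG_OK: (GRASP) → mode=CHARGE action=A_HALT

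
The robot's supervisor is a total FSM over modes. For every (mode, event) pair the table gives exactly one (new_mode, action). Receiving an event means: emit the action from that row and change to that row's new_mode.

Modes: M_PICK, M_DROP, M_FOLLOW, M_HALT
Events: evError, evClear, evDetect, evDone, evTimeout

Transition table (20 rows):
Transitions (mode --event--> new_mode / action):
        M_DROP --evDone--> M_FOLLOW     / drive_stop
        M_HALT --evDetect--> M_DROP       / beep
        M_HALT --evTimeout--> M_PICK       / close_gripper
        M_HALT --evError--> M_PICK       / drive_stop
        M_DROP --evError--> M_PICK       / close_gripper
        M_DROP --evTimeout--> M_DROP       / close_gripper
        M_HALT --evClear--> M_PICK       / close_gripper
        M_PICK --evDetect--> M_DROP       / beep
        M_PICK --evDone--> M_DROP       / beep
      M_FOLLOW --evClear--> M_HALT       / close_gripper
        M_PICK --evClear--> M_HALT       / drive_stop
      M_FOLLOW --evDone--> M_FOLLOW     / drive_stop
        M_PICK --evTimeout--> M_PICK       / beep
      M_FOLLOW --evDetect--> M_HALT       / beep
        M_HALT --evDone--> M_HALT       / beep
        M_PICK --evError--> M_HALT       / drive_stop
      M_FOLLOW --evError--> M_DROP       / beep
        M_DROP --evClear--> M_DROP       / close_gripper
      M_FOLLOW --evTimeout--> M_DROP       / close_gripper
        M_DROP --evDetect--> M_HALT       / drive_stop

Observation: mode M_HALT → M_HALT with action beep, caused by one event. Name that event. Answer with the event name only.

evDone

try evError: (M_HALT, evError) → (M_PICK, drive_stop)
try evClear: (M_HALT, evClear) → (M_PICK, close_gripper)
try evDetect: (M_HALT, evDetect) → (M_DROP, beep)
try evDone: (M_HALT, evDone) → (M_HALT, beep)  ← matches
try evTimeout: (M_HALT, evTimeout) → (M_PICK, close_gripper)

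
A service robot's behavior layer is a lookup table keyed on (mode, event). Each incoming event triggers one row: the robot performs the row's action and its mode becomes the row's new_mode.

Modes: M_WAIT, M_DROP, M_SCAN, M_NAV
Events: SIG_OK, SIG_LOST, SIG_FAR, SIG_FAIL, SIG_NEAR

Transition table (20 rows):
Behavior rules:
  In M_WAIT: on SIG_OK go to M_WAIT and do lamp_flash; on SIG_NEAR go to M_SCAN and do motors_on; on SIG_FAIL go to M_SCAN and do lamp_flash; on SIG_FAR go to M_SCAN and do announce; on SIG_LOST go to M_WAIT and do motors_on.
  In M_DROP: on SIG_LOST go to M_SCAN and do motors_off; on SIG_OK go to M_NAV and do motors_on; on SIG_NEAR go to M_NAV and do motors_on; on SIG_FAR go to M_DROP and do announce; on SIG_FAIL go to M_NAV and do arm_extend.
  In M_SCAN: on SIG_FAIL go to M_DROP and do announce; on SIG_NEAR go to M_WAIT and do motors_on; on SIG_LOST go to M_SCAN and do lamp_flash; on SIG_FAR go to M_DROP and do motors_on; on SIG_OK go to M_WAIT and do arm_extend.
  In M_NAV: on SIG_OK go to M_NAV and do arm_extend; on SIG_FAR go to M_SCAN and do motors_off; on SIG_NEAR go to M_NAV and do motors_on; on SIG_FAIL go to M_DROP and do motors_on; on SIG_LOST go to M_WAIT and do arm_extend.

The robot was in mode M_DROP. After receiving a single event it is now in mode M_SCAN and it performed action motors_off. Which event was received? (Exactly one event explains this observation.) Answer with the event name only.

SIG_LOST

try SIG_OK: (M_DROP, SIG_OK) → (M_NAV, motors_on)
try SIG_LOST: (M_DROP, SIG_LOST) → (M_SCAN, motors_off)  ← matches
try SIG_FAR: (M_DROP, SIG_FAR) → (M_DROP, announce)
try SIG_FAIL: (M_DROP, SIG_FAIL) → (M_NAV, arm_extend)
try SIG_NEAR: (M_DROP, SIG_NEAR) → (M_NAV, motors_on)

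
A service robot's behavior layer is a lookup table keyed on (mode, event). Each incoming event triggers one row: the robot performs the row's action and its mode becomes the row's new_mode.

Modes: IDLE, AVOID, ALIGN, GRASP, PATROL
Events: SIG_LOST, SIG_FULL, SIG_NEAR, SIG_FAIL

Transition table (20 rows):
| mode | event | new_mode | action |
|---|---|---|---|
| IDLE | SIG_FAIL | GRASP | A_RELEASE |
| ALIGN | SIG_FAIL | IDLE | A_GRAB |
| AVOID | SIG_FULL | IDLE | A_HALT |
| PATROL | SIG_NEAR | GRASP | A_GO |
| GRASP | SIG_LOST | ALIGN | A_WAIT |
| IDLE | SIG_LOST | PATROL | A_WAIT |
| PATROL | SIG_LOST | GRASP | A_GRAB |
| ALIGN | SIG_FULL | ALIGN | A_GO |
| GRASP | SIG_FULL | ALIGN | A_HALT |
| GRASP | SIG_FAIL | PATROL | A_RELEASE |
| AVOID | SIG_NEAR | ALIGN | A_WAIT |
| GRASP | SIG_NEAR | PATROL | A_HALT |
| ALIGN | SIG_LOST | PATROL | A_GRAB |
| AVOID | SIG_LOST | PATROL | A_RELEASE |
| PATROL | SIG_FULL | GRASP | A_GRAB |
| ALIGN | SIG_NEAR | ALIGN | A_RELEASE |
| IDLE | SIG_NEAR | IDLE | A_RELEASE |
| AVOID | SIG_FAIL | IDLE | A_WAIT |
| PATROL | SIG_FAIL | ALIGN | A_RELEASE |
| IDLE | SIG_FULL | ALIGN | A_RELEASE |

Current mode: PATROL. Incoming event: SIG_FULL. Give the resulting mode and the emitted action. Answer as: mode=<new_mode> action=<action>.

mode=GRASP action=A_GRAB

current mode = PATROL; filter table to that mode:
  (PATROL, SIG_NEAR) → (GRASP, A_GO)
  (PATROL, SIG_LOST) → (GRASP, A_GRAB)
  (PATROL, SIG_FULL) → (GRASP, A_GRAB)  ← event matches
  (PATROL, SIG_FAIL) → (ALIGN, A_RELEASE)
event = SIG_FULL selects (GRASP, A_GRAB)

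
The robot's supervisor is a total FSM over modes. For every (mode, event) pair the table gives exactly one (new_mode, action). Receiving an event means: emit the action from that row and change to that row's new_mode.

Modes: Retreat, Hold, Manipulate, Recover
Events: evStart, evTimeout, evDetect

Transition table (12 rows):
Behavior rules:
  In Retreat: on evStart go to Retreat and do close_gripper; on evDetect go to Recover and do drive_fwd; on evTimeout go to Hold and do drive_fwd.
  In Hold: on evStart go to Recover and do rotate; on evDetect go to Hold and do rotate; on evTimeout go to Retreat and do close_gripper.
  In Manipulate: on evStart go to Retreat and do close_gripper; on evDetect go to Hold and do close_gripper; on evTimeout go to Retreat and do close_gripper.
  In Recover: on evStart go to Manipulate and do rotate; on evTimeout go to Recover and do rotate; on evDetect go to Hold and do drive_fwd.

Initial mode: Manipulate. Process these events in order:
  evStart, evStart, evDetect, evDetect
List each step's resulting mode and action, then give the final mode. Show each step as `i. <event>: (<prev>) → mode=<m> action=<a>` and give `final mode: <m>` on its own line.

1. evStart: (Manipulate) → mode=Retreat action=close_gripper
2. evStart: (Retreat) → mode=Retreat action=close_gripper
3. evDetect: (Retreat) → mode=Recover action=drive_fwd
4. evDetect: (Recover) → mode=Hold action=drive_fwd

final mode: Hold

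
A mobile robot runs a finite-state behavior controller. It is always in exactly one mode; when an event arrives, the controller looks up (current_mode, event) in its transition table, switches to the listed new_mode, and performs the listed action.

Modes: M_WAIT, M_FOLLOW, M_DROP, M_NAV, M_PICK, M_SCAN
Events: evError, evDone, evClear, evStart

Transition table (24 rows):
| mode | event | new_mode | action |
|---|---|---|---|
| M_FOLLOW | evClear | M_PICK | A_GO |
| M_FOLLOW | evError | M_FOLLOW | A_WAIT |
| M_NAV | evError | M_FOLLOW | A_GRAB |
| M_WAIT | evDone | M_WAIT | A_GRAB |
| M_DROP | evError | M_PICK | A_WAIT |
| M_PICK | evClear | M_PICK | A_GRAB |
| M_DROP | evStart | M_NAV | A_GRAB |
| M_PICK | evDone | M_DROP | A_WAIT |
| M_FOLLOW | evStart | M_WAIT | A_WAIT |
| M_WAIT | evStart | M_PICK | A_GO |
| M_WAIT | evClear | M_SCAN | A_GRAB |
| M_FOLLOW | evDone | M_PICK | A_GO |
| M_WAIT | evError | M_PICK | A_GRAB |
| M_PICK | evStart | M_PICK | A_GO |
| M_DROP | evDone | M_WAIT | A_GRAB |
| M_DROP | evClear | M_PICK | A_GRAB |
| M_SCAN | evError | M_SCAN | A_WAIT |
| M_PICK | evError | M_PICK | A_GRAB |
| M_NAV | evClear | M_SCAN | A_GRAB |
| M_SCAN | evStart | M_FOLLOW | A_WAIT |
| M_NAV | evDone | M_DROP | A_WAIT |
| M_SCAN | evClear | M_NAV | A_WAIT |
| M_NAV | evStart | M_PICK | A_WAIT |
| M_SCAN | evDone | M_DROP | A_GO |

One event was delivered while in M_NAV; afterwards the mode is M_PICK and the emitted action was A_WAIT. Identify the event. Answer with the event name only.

try evError: (M_NAV, evError) → (M_FOLLOW, A_GRAB)
try evDone: (M_NAV, evDone) → (M_DROP, A_WAIT)
try evClear: (M_NAV, evClear) → (M_SCAN, A_GRAB)
try evStart: (M_NAV, evStart) → (M_PICK, A_WAIT)  ← matches

evStart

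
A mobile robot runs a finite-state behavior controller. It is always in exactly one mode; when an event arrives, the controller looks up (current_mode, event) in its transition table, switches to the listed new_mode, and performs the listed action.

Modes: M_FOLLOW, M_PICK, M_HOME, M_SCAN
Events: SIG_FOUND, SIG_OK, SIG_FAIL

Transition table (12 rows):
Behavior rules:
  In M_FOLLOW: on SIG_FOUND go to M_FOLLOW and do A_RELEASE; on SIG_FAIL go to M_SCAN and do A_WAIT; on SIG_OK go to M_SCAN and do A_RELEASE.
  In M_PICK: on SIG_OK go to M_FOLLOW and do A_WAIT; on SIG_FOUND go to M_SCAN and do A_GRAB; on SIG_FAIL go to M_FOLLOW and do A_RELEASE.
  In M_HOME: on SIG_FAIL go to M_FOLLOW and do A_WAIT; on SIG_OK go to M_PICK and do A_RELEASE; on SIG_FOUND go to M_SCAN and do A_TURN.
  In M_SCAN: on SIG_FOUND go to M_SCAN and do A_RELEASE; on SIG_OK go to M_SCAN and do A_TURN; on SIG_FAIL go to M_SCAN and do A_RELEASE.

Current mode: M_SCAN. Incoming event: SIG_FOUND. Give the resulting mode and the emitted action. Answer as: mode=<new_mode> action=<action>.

mode=M_SCAN action=A_RELEASE

current mode = M_SCAN; filter table to that mode:
  (M_SCAN, SIG_FOUND) → (M_SCAN, A_RELEASE)  ← event matches
  (M_SCAN, SIG_OK) → (M_SCAN, A_TURN)
  (M_SCAN, SIG_FAIL) → (M_SCAN, A_RELEASE)
event = SIG_FOUND selects (M_SCAN, A_RELEASE)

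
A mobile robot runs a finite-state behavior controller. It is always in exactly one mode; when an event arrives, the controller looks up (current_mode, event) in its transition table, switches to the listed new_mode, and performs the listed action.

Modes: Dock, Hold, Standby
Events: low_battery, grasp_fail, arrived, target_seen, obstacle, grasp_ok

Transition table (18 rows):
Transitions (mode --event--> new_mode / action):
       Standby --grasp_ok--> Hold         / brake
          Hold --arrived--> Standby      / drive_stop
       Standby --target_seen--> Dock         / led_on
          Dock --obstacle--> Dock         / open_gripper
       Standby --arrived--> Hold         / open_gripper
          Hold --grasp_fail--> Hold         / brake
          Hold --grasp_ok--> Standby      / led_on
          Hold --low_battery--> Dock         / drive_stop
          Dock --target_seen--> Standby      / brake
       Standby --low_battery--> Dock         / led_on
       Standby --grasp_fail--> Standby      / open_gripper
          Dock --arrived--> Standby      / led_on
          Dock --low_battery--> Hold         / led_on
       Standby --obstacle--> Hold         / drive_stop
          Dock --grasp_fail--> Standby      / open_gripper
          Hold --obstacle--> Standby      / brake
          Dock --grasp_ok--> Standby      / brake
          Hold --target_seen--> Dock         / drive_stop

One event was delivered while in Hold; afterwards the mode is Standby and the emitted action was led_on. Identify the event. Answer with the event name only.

try low_battery: (Hold, low_battery) → (Dock, drive_stop)
try grasp_fail: (Hold, grasp_fail) → (Hold, brake)
try arrived: (Hold, arrived) → (Standby, drive_stop)
try target_seen: (Hold, target_seen) → (Dock, drive_stop)
try obstacle: (Hold, obstacle) → (Standby, brake)
try grasp_ok: (Hold, grasp_ok) → (Standby, led_on)  ← matches

grasp_ok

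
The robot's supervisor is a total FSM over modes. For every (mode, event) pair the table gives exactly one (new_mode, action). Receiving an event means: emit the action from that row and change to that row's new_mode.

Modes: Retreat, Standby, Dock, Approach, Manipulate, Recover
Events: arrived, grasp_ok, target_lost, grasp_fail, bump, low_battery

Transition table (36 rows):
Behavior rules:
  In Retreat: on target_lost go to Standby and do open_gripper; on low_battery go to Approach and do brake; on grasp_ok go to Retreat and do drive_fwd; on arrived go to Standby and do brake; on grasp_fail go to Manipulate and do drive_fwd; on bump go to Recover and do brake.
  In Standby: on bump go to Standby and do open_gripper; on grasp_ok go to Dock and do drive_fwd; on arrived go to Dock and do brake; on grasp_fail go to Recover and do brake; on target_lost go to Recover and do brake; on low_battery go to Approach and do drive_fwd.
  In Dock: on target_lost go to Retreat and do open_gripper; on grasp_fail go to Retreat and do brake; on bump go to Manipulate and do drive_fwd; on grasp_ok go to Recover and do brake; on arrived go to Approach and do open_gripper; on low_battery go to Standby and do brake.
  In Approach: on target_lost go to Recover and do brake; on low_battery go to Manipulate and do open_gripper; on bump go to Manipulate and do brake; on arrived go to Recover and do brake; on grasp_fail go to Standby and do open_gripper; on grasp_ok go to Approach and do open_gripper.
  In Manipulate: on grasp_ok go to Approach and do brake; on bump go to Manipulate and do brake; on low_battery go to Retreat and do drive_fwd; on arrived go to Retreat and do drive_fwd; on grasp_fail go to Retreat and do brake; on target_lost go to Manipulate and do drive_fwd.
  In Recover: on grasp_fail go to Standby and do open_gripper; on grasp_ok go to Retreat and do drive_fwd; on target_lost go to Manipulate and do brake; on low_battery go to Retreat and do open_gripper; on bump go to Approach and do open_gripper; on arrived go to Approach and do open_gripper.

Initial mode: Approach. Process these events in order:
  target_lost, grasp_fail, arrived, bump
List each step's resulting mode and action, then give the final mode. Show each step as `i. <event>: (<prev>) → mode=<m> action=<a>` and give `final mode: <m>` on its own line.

final mode: Manipulate

1. target_lost: (Approach) → mode=Recover action=brake
2. grasp_fail: (Recover) → mode=Standby action=open_gripper
3. arrived: (Standby) → mode=Dock action=brake
4. bump: (Dock) → mode=Manipulate action=drive_fwd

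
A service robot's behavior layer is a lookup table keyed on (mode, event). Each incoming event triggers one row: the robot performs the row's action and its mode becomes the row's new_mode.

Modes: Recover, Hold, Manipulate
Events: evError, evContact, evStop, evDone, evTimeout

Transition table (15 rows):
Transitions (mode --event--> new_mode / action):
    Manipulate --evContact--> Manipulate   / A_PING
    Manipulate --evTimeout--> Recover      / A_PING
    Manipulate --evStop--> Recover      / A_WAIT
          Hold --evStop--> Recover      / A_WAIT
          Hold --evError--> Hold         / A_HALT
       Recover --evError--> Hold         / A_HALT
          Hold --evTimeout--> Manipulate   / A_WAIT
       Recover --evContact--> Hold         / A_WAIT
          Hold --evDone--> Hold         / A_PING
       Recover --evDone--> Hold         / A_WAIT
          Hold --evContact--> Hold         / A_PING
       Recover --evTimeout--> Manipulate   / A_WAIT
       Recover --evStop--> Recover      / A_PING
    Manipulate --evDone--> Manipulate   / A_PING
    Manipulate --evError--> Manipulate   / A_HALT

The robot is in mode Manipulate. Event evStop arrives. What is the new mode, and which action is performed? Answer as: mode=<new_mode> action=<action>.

mode=Recover action=A_WAIT

current mode = Manipulate; filter table to that mode:
  (Manipulate, evContact) → (Manipulate, A_PING)
  (Manipulate, evTimeout) → (Recover, A_PING)
  (Manipulate, evStop) → (Recover, A_WAIT)  ← event matches
  (Manipulate, evDone) → (Manipulate, A_PING)
  (Manipulate, evError) → (Manipulate, A_HALT)
event = evStop selects (Recover, A_WAIT)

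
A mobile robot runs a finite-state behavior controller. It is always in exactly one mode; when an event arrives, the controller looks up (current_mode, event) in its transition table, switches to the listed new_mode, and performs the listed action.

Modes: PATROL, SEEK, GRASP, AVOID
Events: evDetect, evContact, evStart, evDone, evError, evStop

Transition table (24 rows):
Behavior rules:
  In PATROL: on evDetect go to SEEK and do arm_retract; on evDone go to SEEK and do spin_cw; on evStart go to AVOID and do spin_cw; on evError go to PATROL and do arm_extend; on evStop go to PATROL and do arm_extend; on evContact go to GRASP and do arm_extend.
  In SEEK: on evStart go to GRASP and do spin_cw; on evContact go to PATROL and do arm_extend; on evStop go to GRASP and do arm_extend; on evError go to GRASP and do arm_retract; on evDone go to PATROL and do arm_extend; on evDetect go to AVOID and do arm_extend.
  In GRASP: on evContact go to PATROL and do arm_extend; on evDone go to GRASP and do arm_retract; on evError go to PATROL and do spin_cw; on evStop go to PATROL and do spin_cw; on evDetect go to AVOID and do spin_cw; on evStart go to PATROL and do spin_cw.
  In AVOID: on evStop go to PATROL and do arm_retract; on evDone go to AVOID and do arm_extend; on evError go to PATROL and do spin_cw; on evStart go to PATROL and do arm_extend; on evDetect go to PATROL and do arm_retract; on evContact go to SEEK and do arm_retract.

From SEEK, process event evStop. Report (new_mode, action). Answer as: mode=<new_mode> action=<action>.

current mode = SEEK; filter table to that mode:
  (SEEK, evStart) → (GRASP, spin_cw)
  (SEEK, evContact) → (PATROL, arm_extend)
  (SEEK, evStop) → (GRASP, arm_extend)  ← event matches
  (SEEK, evError) → (GRASP, arm_retract)
  (SEEK, evDone) → (PATROL, arm_extend)
  (SEEK, evDetect) → (AVOID, arm_extend)
event = evStop selects (GRASP, arm_extend)

mode=GRASP action=arm_extend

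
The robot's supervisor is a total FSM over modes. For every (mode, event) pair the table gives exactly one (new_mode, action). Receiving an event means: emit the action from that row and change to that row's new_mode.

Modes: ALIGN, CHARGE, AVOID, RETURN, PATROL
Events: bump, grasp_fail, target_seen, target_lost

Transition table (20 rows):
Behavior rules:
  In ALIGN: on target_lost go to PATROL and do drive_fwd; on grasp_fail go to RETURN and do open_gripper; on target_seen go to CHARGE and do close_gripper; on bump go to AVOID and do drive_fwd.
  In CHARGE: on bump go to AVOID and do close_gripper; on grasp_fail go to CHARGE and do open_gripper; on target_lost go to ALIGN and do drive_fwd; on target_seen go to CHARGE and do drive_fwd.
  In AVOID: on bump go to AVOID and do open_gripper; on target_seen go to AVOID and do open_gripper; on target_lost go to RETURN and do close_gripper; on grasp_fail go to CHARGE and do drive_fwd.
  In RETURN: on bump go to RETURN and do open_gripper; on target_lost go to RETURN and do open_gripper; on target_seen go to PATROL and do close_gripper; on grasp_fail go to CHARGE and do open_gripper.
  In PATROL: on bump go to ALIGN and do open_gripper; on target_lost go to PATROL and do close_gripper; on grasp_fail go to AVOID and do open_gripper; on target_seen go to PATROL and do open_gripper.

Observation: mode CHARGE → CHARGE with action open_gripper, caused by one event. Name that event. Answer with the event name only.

grasp_fail

try bump: (CHARGE, bump) → (AVOID, close_gripper)
try grasp_fail: (CHARGE, grasp_fail) → (CHARGE, open_gripper)  ← matches
try target_seen: (CHARGE, target_seen) → (CHARGE, drive_fwd)
try target_lost: (CHARGE, target_lost) → (ALIGN, drive_fwd)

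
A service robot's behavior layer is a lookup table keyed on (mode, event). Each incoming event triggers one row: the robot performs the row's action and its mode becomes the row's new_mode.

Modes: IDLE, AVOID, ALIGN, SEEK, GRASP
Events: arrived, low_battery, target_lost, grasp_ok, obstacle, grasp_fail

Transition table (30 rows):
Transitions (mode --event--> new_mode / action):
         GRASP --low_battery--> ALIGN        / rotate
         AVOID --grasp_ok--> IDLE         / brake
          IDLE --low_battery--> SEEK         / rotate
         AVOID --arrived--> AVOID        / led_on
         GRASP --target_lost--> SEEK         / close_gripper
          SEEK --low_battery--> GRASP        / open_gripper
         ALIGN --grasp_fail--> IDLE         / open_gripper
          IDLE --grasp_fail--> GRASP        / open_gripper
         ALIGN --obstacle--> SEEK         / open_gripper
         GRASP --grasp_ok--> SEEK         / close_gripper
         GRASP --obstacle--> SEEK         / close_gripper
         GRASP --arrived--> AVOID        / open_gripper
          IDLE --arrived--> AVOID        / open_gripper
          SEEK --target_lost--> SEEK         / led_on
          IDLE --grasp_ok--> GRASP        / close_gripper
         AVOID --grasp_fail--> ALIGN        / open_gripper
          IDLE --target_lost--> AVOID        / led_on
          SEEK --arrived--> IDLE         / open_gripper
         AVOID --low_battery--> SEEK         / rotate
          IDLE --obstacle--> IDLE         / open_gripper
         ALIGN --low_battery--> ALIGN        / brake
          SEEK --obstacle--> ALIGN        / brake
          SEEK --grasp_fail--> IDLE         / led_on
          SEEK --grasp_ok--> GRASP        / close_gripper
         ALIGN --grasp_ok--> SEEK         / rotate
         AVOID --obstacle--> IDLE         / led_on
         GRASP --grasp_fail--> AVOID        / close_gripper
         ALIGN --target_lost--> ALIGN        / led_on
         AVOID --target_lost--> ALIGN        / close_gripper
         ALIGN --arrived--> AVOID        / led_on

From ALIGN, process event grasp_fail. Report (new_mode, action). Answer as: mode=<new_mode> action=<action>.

mode=IDLE action=open_gripper

current mode = ALIGN; filter table to that mode:
  (ALIGN, grasp_fail) → (IDLE, open_gripper)  ← event matches
  (ALIGN, obstacle) → (SEEK, open_gripper)
  (ALIGN, low_battery) → (ALIGN, brake)
  (ALIGN, grasp_ok) → (SEEK, rotate)
  (ALIGN, target_lost) → (ALIGN, led_on)
  (ALIGN, arrived) → (AVOID, led_on)
event = grasp_fail selects (IDLE, open_gripper)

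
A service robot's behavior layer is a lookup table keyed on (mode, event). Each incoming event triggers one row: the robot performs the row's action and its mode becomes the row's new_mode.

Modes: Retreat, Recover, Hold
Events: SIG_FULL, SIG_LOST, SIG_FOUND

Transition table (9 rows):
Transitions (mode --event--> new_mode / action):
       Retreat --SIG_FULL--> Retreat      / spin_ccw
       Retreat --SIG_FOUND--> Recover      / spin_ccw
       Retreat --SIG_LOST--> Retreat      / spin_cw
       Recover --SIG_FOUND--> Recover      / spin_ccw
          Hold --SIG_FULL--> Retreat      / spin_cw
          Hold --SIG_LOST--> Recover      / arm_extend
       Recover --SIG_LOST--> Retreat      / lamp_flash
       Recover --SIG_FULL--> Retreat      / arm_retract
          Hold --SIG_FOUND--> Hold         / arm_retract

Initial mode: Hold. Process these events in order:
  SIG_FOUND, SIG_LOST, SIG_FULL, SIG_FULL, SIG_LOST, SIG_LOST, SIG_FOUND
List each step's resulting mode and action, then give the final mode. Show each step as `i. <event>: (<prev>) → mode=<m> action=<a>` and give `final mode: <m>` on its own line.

final mode: Recover

1. SIG_FOUND: (Hold) → mode=Hold action=arm_retract
2. SIG_LOST: (Hold) → mode=Recover action=arm_extend
3. SIG_FULL: (Recover) → mode=Retreat action=arm_retract
4. SIG_FULL: (Retreat) → mode=Retreat action=spin_ccw
5. SIG_LOST: (Retreat) → mode=Retreat action=spin_cw
6. SIG_LOST: (Retreat) → mode=Retreat action=spin_cw
7. SIG_FOUND: (Retreat) → mode=Recover action=spin_ccw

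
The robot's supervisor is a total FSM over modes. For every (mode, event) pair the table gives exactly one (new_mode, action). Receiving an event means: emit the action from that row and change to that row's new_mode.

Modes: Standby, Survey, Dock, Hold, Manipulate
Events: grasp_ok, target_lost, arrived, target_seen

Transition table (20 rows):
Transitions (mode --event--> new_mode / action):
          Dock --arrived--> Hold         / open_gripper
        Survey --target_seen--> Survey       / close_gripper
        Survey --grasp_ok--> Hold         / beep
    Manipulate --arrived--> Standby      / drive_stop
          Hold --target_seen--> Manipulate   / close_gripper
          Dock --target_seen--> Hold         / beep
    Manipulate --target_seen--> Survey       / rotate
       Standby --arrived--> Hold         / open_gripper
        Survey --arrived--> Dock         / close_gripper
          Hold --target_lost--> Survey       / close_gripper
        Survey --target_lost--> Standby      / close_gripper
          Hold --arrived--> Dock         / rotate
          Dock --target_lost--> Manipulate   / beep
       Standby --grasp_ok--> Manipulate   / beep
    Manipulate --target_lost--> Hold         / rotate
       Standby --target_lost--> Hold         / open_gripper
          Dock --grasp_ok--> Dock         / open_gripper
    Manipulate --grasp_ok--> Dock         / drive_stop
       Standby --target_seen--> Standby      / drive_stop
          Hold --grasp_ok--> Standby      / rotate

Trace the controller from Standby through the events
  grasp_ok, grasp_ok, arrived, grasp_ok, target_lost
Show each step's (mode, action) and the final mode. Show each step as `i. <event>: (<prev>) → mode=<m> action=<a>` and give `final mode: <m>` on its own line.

1. grasp_ok: (Standby) → mode=Manipulate action=beep
2. grasp_ok: (Manipulate) → mode=Dock action=drive_stop
3. arrived: (Dock) → mode=Hold action=open_gripper
4. grasp_ok: (Hold) → mode=Standby action=rotate
5. target_lost: (Standby) → mode=Hold action=open_gripper

final mode: Hold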